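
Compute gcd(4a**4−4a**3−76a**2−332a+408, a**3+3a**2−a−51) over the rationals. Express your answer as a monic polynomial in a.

a**2+6a+17

By polynomial division,
  4a**4−4a**3−76a**2−332a+408 = (4a−16)(a**3+3a**2−a−51) + (−24a**2−144a−408)
  a**3+3a**2−a−51 = (−(1/24)a+1/8)(−24a**2−144a−408) + (0)
Last nonzero remainder: −24a**2−144a−408. Dividing through by −24 gives the monic gcd a**2+6a+17.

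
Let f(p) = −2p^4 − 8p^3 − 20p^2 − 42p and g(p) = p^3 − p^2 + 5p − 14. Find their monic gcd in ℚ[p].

By polynomial division,
  −2p^4 − 8p^3 − 20p^2 − 42p = (−2p − 10)(p^3 − p^2 + 5p − 14) + (−20p^2 − 20p − 140)
  p^3 − p^2 + 5p − 14 = (−(1/20)p + 1/10)(−20p^2 − 20p − 140) + (0)
Last nonzero remainder: −20p^2 − 20p − 140. Dividing through by −20 gives the monic gcd p^2 + p + 7.

p^2 + p + 7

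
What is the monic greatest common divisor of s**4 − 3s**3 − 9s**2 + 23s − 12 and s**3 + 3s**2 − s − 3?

s**2 + 2s − 3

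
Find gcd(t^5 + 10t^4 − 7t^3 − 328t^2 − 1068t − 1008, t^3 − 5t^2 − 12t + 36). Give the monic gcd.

t^2 − 3t − 18

By polynomial division,
  t^5 + 10t^4 − 7t^3 − 328t^2 − 1068t − 1008 = (t^2 + 15t + 80)(t^3 − 5t^2 − 12t + 36) + (216t^2 − 648t − 3888)
  t^3 − 5t^2 − 12t + 36 = ((1/216)t − 1/108)(216t^2 − 648t − 3888) + (0)
Last nonzero remainder: 216t^2 − 648t − 3888. Dividing through by 216 gives the monic gcd t^2 − 3t − 18.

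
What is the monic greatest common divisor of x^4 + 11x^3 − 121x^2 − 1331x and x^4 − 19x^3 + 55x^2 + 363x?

x^2 − 11x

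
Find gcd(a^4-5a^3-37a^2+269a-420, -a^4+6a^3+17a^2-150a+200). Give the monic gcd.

a^2-9a+20

By polynomial division,
  a^4-5a^3-37a^2+269a-420 = (-1)(-a^4+6a^3+17a^2-150a+200) + (a^3-20a^2+119a-220)
  -a^4+6a^3+17a^2-150a+200 = (-a-14)(a^3-20a^2+119a-220) + (-144a^2+1296a-2880)
  a^3-20a^2+119a-220 = (-(1/144)a+11/144)(-144a^2+1296a-2880) + (0)
Last nonzero remainder: -144a^2+1296a-2880. Dividing through by -144 gives the monic gcd a^2-9a+20.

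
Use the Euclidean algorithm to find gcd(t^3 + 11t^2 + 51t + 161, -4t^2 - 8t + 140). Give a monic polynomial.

t + 7

By polynomial division,
  t^3 + 11t^2 + 51t + 161 = (-(1/4)t - 9/4)(-4t^2 - 8t + 140) + (68t + 476)
  -4t^2 - 8t + 140 = (-(1/17)t + 5/17)(68t + 476) + (0)
Last nonzero remainder: 68t + 476. Dividing through by 68 gives the monic gcd t + 7.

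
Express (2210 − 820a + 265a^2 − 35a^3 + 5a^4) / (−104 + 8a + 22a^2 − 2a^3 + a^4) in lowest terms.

(85 − 25a + 5a^2)/(−4 + a^2)

Euclidean algorithm in ℚ[a]:
  5a^4 − 35a^3 + 265a^2 − 820a + 2210 = (5)(a^4 − 2a^3 + 22a^2 + 8a − 104) + (−25a^3 + 155a^2 − 860a + 2730)
  a^4 − 2a^3 + 22a^2 + 8a − 104 = (−(1/25)a − 21/125)(−25a^3 + 155a^2 − 860a + 2730) + ((341/25)a^2 − (682/25)a + 8866/25)
  −25a^3 + 155a^2 − 860a + 2730 = (−(625/341)a + 2625/341)((341/25)a^2 − (682/25)a + 8866/25) + (0)
Last nonzero remainder: (341/25)a^2 − (682/25)a + 8866/25. Dividing through by 341/25 gives the monic gcd a^2 − 2a + 26.
Cancel a^2 − 2a + 26 from numerator and denominator to get the reduced form.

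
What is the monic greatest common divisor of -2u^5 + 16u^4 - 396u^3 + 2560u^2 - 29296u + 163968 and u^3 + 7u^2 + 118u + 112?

Euclidean algorithm in ℚ[u]:
  -2u^5 + 16u^4 - 396u^3 + 2560u^2 - 29296u + 163968 = (-2u^2 + 30u - 370)(u^3 + 7u^2 + 118u + 112) + (1834u^2 + 11004u + 205408)
  u^3 + 7u^2 + 118u + 112 = ((1/1834)u + 1/1834)(1834u^2 + 11004u + 205408) + (0)
Last nonzero remainder: 1834u^2 + 11004u + 205408. Dividing through by 1834 gives the monic gcd u^2 + 6u + 112.

u^2 + 6u + 112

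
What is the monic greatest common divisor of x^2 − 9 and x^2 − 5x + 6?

x − 3

Euclidean algorithm in ℚ[x]:
  x^2 − 9 = (x^2 − 5x + 6) + (5x − 15)
  x^2 − 5x + 6 = ((1/5)x − 2/5)(5x − 15) + (0)
Last nonzero remainder: 5x − 15. Dividing through by 5 gives the monic gcd x − 3.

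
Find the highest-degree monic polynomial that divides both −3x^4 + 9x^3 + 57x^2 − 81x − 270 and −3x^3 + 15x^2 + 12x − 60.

x^2 − 3x − 10

Repeated division with remainder:
  −3x^4 + 9x^3 + 57x^2 − 81x − 270 = (x + 2)(−3x^3 + 15x^2 + 12x − 60) + (15x^2 − 45x − 150)
  −3x^3 + 15x^2 + 12x − 60 = (−(1/5)x + 2/5)(15x^2 − 45x − 150) + (0)
Last nonzero remainder: 15x^2 − 45x − 150. Dividing through by 15 gives the monic gcd x^2 − 3x − 10.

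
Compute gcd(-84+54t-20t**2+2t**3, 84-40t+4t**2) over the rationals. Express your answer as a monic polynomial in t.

-7+t

Repeated division with remainder:
  2t**3-20t**2+54t-84 = ((1/2)t)(4t**2-40t+84) + (12t-84)
  4t**2-40t+84 = ((1/3)t-1)(12t-84) + (0)
Last nonzero remainder: 12t-84. Dividing through by 12 gives the monic gcd t-7.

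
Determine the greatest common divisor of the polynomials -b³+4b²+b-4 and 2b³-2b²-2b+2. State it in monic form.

Apply the Euclidean algorithm:
  -b³+4b²+b-4 = (-1/2)(2b³-2b²-2b+2) + (3b²-3)
  2b³-2b²-2b+2 = ((2/3)b-2/3)(3b²-3) + (0)
Last nonzero remainder: 3b²-3. Dividing through by 3 gives the monic gcd b²-1.

b²-1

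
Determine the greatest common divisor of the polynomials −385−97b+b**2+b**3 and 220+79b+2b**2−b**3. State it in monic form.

−55−6b+b**2

Repeated division with remainder:
  b**3+b**2−97b−385 = (−1)(−b**3+2b**2+79b+220) + (3b**2−18b−165)
  −b**3+2b**2+79b+220 = (−(1/3)b−4/3)(3b**2−18b−165) + (0)
Last nonzero remainder: 3b**2−18b−165. Dividing through by 3 gives the monic gcd b**2−6b−55.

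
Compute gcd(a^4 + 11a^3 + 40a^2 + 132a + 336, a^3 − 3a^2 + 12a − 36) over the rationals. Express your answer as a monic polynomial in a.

a^2 + 12

Apply the Euclidean algorithm:
  a^4 + 11a^3 + 40a^2 + 132a + 336 = (a + 14)(a^3 − 3a^2 + 12a − 36) + (70a^2 + 840)
  a^3 − 3a^2 + 12a − 36 = ((1/70)a − 3/70)(70a^2 + 840) + (0)
Last nonzero remainder: 70a^2 + 840. Dividing through by 70 gives the monic gcd a^2 + 12.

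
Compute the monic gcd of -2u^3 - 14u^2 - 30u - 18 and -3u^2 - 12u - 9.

u^2 + 4u + 3

Apply the Euclidean algorithm:
  -2u^3 - 14u^2 - 30u - 18 = ((2/3)u + 2)(-3u^2 - 12u - 9) + (0)
Last nonzero remainder: -3u^2 - 12u - 9. Dividing through by -3 gives the monic gcd u^2 + 4u + 3.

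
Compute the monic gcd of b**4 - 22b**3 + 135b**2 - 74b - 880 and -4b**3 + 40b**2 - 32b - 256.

Repeated division with remainder:
  b**4 - 22b**3 + 135b**2 - 74b - 880 = (-(1/4)b + 3)(-4b**3 + 40b**2 - 32b - 256) + (7b**2 - 42b - 112)
  -4b**3 + 40b**2 - 32b - 256 = (-(4/7)b + 16/7)(7b**2 - 42b - 112) + (0)
Last nonzero remainder: 7b**2 - 42b - 112. Dividing through by 7 gives the monic gcd b**2 - 6b - 16.

b**2 - 6b - 16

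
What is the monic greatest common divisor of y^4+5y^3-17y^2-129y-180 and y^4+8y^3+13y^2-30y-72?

Apply the Euclidean algorithm:
  y^4+5y^3-17y^2-129y-180 = (y^4+8y^3+13y^2-30y-72) + (-3y^3-30y^2-99y-108)
  y^4+8y^3+13y^2-30y-72 = (-(1/3)y+2/3)(-3y^3-30y^2-99y-108) + (0)
Last nonzero remainder: -3y^3-30y^2-99y-108. Dividing through by -3 gives the monic gcd y^3+10y^2+33y+36.

y^3+10y^2+33y+36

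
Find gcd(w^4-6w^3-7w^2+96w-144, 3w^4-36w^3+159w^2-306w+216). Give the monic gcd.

w^3-10w^2+33w-36

Apply the Euclidean algorithm:
  w^4-6w^3-7w^2+96w-144 = (1/3)(3w^4-36w^3+159w^2-306w+216) + (6w^3-60w^2+198w-216)
  3w^4-36w^3+159w^2-306w+216 = ((1/2)w-1)(6w^3-60w^2+198w-216) + (0)
Last nonzero remainder: 6w^3-60w^2+198w-216. Dividing through by 6 gives the monic gcd w^3-10w^2+33w-36.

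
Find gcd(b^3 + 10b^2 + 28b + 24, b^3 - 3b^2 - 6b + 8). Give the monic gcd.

b + 2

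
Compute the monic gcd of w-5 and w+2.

Apply the Euclidean algorithm:
  w-5 = (w+2) + (-7)
  w+2 = (-(1/7)w-2/7)(-7) + (0)
The last nonzero remainder is the constant -7, so the polynomials are coprime and gcd = 1.

1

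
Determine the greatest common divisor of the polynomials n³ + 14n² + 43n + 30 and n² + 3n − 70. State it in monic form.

n + 10

Euclidean algorithm in ℚ[n]:
  n³ + 14n² + 43n + 30 = (n + 11)(n² + 3n − 70) + (80n + 800)
  n² + 3n − 70 = ((1/80)n − 7/80)(80n + 800) + (0)
Last nonzero remainder: 80n + 800. Dividing through by 80 gives the monic gcd n + 10.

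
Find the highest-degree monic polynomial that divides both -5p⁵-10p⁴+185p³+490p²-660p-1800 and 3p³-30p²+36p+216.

Repeated division with remainder:
  -5p⁵-10p⁴+185p³+490p²-660p-1800 = (-(5/3)p²-20p-355/3)(3p³-30p²+36p+216) + (-1980p²+7920p+23760)
  3p³-30p²+36p+216 = (-(1/660)p+1/110)(-1980p²+7920p+23760) + (0)
Last nonzero remainder: -1980p²+7920p+23760. Dividing through by -1980 gives the monic gcd p²-4p-12.

p²-4p-12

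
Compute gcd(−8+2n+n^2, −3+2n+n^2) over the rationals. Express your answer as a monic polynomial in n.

1

By polynomial division,
  n^2+2n−8 = (n^2+2n−3) + (−5)
  n^2+2n−3 = (−(1/5)n^2−(2/5)n+3/5)(−5) + (0)
The last nonzero remainder is the constant −5, so the polynomials are coprime and gcd = 1.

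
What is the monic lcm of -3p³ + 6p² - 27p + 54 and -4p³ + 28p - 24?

p⁵ + 2p³ + 6p² - 63p + 54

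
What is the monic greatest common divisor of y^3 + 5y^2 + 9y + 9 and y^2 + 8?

Repeated division with remainder:
  y^3 + 5y^2 + 9y + 9 = (y + 5)(y^2 + 8) + (y - 31)
  y^2 + 8 = (y + 31)(y - 31) + (969)
  y - 31 = ((1/969)y - 31/969)(969) + (0)
The last nonzero remainder is the constant 969, so the polynomials are coprime and gcd = 1.

1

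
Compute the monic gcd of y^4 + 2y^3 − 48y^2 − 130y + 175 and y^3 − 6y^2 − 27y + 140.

y^2 − 2y − 35

By polynomial division,
  y^4 + 2y^3 − 48y^2 − 130y + 175 = (y + 8)(y^3 − 6y^2 − 27y + 140) + (27y^2 − 54y − 945)
  y^3 − 6y^2 − 27y + 140 = ((1/27)y − 4/27)(27y^2 − 54y − 945) + (0)
Last nonzero remainder: 27y^2 − 54y − 945. Dividing through by 27 gives the monic gcd y^2 − 2y − 35.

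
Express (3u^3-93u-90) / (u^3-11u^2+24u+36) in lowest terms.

By polynomial division,
  3u^3-93u-90 = (3)(u^3-11u^2+24u+36) + (33u^2-165u-198)
  u^3-11u^2+24u+36 = ((1/33)u-2/11)(33u^2-165u-198) + (0)
Last nonzero remainder: 33u^2-165u-198. Dividing through by 33 gives the monic gcd u^2-5u-6.
Cancel u^2-5u-6 from numerator and denominator to get the reduced form.

(3u+15)/(u-6)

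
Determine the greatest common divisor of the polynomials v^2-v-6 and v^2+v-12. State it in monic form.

v-3

Repeated division with remainder:
  v^2-v-6 = (v^2+v-12) + (-2v+6)
  v^2+v-12 = (-(1/2)v-2)(-2v+6) + (0)
Last nonzero remainder: -2v+6. Dividing through by -2 gives the monic gcd v-3.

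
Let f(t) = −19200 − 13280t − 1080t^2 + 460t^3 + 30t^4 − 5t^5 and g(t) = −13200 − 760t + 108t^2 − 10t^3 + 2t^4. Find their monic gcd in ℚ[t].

−60 − 4t + t^2

Repeated division with remainder:
  −5t^5 + 30t^4 + 460t^3 − 1080t^2 − 13280t − 19200 = (−(5/2)t + 5/2)(2t^4 − 10t^3 + 108t^2 − 760t − 13200) + (755t^3 − 3250t^2 − 44380t + 13800)
  2t^4 − 10t^3 + 108t^2 − 760t − 13200 = ((2/755)t − 42/22801)(755t^3 − 3250t^2 − 44380t + 13800) + ((5006560/22801)t^2 − (20026240/22801)t − 300393600/22801)
  755t^3 − 3250t^2 − 44380t + 13800 = ((3442951/1001312)t − 524423/500656)((5006560/22801)t^2 − (20026240/22801)t − 300393600/22801) + (0)
Last nonzero remainder: (5006560/22801)t^2 − (20026240/22801)t − 300393600/22801. Dividing through by 5006560/22801 gives the monic gcd t^2 − 4t − 60.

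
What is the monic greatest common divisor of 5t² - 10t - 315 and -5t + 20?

1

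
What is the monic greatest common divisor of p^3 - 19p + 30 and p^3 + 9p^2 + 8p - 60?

p^2 + 3p - 10

Euclidean algorithm in ℚ[p]:
  p^3 - 19p + 30 = (p^3 + 9p^2 + 8p - 60) + (-9p^2 - 27p + 90)
  p^3 + 9p^2 + 8p - 60 = (-(1/9)p - 2/3)(-9p^2 - 27p + 90) + (0)
Last nonzero remainder: -9p^2 - 27p + 90. Dividing through by -9 gives the monic gcd p^2 + 3p - 10.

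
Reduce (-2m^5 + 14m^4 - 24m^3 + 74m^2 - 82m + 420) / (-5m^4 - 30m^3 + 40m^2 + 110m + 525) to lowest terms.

(2m^3 - 18m^2 + 50m - 84)/(5m^2 + 20m - 105)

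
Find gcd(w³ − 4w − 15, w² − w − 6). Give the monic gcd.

w − 3

Apply the Euclidean algorithm:
  w³ − 4w − 15 = (w + 1)(w² − w − 6) + (3w − 9)
  w² − w − 6 = ((1/3)w + 2/3)(3w − 9) + (0)
Last nonzero remainder: 3w − 9. Dividing through by 3 gives the monic gcd w − 3.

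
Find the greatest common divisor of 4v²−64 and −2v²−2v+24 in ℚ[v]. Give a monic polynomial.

Apply the Euclidean algorithm:
  4v²−64 = (−2)(−2v²−2v+24) + (−4v−16)
  −2v²−2v+24 = ((1/2)v−3/2)(−4v−16) + (0)
Last nonzero remainder: −4v−16. Dividing through by −4 gives the monic gcd v+4.

v+4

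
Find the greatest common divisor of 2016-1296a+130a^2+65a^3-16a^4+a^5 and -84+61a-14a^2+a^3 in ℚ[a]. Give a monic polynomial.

By polynomial division,
  a^5-16a^4+65a^3+130a^2-1296a+2016 = (a^2-2a-24)(a^3-14a^2+61a-84) + (0)
The last nonzero remainder a^3-14a^2+61a-84 is already monic.

-84+61a-14a^2+a^3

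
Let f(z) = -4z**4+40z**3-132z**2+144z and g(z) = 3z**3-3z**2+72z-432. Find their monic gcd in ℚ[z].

z-4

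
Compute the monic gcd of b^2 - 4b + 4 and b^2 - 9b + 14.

Euclidean algorithm in ℚ[b]:
  b^2 - 4b + 4 = (b^2 - 9b + 14) + (5b - 10)
  b^2 - 9b + 14 = ((1/5)b - 7/5)(5b - 10) + (0)
Last nonzero remainder: 5b - 10. Dividing through by 5 gives the monic gcd b - 2.

b - 2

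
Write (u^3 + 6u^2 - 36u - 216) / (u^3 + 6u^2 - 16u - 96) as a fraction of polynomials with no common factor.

Apply the Euclidean algorithm:
  u^3 + 6u^2 - 36u - 216 = (u^3 + 6u^2 - 16u - 96) + (-20u - 120)
  u^3 + 6u^2 - 16u - 96 = (-(1/20)u^2 + 4/5)(-20u - 120) + (0)
Last nonzero remainder: -20u - 120. Dividing through by -20 gives the monic gcd u + 6.
Cancel u + 6 from numerator and denominator to get the reduced form.

(u^2 - 36)/(u^2 - 16)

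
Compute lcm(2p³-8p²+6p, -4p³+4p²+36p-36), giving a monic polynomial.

p⁴-p³-9p²+9p

Euclidean algorithm in ℚ[p]:
  2p³-8p²+6p = (-1/2)(-4p³+4p²+36p-36) + (-6p²+24p-18)
  -4p³+4p²+36p-36 = ((2/3)p+2)(-6p²+24p-18) + (0)
Last nonzero remainder: -6p²+24p-18. Dividing through by -6 gives the monic gcd p²-4p+3.
Then lcm(f, g) = f·g / gcd(f, g); expanding and making the result monic gives the answer.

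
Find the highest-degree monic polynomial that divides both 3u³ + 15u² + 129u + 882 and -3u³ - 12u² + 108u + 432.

Repeated division with remainder:
  3u³ + 15u² + 129u + 882 = (-1)(-3u³ - 12u² + 108u + 432) + (3u² + 237u + 1314)
  -3u³ - 12u² + 108u + 432 = (-u + 75)(3u² + 237u + 1314) + (-16353u - 98118)
  3u² + 237u + 1314 = (-(1/5451)u - 73/5451)(-16353u - 98118) + (0)
Last nonzero remainder: -16353u - 98118. Dividing through by -16353 gives the monic gcd u + 6.

u + 6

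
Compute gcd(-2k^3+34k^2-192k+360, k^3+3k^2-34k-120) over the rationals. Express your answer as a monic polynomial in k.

Repeated division with remainder:
  -2k^3+34k^2-192k+360 = (-2)(k^3+3k^2-34k-120) + (40k^2-260k+120)
  k^3+3k^2-34k-120 = ((1/40)k+19/80)(40k^2-260k+120) + ((99/4)k-297/2)
  40k^2-260k+120 = ((160/99)k-80/99)((99/4)k-297/2) + (0)
Last nonzero remainder: (99/4)k-297/2. Dividing through by 99/4 gives the monic gcd k-6.

k-6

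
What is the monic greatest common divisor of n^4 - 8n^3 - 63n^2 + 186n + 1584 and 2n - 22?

By polynomial division,
  n^4 - 8n^3 - 63n^2 + 186n + 1584 = ((1/2)n^3 + (3/2)n^2 - 15n - 72)(2n - 22) + (0)
Last nonzero remainder: 2n - 22. Dividing through by 2 gives the monic gcd n - 11.

n - 11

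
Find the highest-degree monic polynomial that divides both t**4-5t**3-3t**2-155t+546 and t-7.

t-7

Repeated division with remainder:
  t**4-5t**3-3t**2-155t+546 = (t**3+2t**2+11t-78)(t-7) + (0)
The last nonzero remainder t-7 is already monic.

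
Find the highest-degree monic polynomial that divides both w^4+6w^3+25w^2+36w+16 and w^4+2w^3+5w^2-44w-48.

w^3+5w^2+20w+16

Euclidean algorithm in ℚ[w]:
  w^4+6w^3+25w^2+36w+16 = (w^4+2w^3+5w^2-44w-48) + (4w^3+20w^2+80w+64)
  w^4+2w^3+5w^2-44w-48 = ((1/4)w-3/4)(4w^3+20w^2+80w+64) + (0)
Last nonzero remainder: 4w^3+20w^2+80w+64. Dividing through by 4 gives the monic gcd w^3+5w^2+20w+16.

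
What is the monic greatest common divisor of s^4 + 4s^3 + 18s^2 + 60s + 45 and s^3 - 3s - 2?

s + 1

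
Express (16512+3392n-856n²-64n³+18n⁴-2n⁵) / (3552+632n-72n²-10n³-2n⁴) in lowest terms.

(344+42n-7n²+n³)/(74+7n+n²)

Euclidean algorithm in ℚ[n]:
  -2n⁵+18n⁴-64n³-856n²+3392n+16512 = (n-14)(-2n⁴-10n³-72n²+632n+3552) + (-132n³-2496n²+8688n+66240)
  -2n⁴-10n³-72n²+632n+3552 = ((1/66)n-51/242)(-132n³-2496n²+8688n+66240) + (-(88288/121)n²+(176576/121)n+2118912/121)
  -132n³-2496n²+8688n+66240 = ((3993/22072)n+41745/11036)(-(88288/121)n²+(176576/121)n+2118912/121) + (0)
Last nonzero remainder: -(88288/121)n²+(176576/121)n+2118912/121. Dividing through by -88288/121 gives the monic gcd n²-2n-24.
Cancel n²-2n-24 from numerator and denominator to get the reduced form.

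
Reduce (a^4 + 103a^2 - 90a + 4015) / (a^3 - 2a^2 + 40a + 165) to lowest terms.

(a^2 + 5a + 73)/(a + 3)

Repeated division with remainder:
  a^4 + 103a^2 - 90a + 4015 = (a + 2)(a^3 - 2a^2 + 40a + 165) + (67a^2 - 335a + 3685)
  a^3 - 2a^2 + 40a + 165 = ((1/67)a + 3/67)(67a^2 - 335a + 3685) + (0)
Last nonzero remainder: 67a^2 - 335a + 3685. Dividing through by 67 gives the monic gcd a^2 - 5a + 55.
Cancel a^2 - 5a + 55 from numerator and denominator to get the reduced form.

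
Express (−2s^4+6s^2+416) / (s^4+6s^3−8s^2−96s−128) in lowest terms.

By polynomial division,
  −2s^4+6s^2+416 = (−2)(s^4+6s^3−8s^2−96s−128) + (12s^3−10s^2−192s+160)
  s^4+6s^3−8s^2−96s−128 = ((1/12)s+41/72)(12s^3−10s^2−192s+160) + ((493/36)s^2−1972/9)
  12s^3−10s^2−192s+160 = ((432/493)s−360/493)((493/36)s^2−1972/9) + (0)
Last nonzero remainder: (493/36)s^2−1972/9. Dividing through by 493/36 gives the monic gcd s^2−16.
Cancel s^2−16 from numerator and denominator to get the reduced form.

(−2s^2−26)/(s^2+6s+8)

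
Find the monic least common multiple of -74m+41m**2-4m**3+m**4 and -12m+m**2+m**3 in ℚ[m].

By polynomial division,
  m**4-4m**3+41m**2-74m = (m-5)(m**3+m**2-12m) + (58m**2-134m)
  m**3+m**2-12m = ((1/58)m+48/841)(58m**2-134m) + (-(3660/841)m)
  58m**2-134m = (-(24389/1830)m+56347/1830)(-(3660/841)m) + (0)
Last nonzero remainder: -(3660/841)m. Dividing through by -3660/841 gives the monic gcd m.
Then lcm(f, g) = f·g / gcd(f, g); expanding and making the result monic gives the answer.

888m-566m**2+15m**3+25m**4-3m**5+m**6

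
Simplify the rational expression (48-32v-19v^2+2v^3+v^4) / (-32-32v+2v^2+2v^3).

(-3+2v+v^2)/(2+2v)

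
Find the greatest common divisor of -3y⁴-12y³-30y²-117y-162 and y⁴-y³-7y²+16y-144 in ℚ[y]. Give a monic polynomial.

Apply the Euclidean algorithm:
  -3y⁴-12y³-30y²-117y-162 = (-3)(y⁴-y³-7y²+16y-144) + (-15y³-51y²-69y-594)
  y⁴-y³-7y²+16y-144 = (-(1/15)y+22/75)(-15y³-51y²-69y-594) + ((84/25)y²-(84/25)y+756/25)
  -15y³-51y²-69y-594 = (-(125/28)y-275/14)((84/25)y²-(84/25)y+756/25) + (0)
Last nonzero remainder: (84/25)y²-(84/25)y+756/25. Dividing through by 84/25 gives the monic gcd y²-y+9.

y²-y+9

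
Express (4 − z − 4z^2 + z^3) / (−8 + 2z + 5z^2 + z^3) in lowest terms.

Apply the Euclidean algorithm:
  z^3 − 4z^2 − z + 4 = (z^3 + 5z^2 + 2z − 8) + (−9z^2 − 3z + 12)
  z^3 + 5z^2 + 2z − 8 = (−(1/9)z − 14/27)(−9z^2 − 3z + 12) + ((16/9)z − 16/9)
  −9z^2 − 3z + 12 = (−(81/16)z − 27/4)((16/9)z − 16/9) + (0)
Last nonzero remainder: (16/9)z − 16/9. Dividing through by 16/9 gives the monic gcd z − 1.
Cancel z − 1 from numerator and denominator to get the reduced form.

(−4 − 3z + z^2)/(8 + 6z + z^2)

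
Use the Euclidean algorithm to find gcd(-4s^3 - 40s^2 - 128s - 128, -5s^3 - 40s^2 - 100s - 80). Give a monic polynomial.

Apply the Euclidean algorithm:
  -4s^3 - 40s^2 - 128s - 128 = (4/5)(-5s^3 - 40s^2 - 100s - 80) + (-8s^2 - 48s - 64)
  -5s^3 - 40s^2 - 100s - 80 = ((5/8)s + 5/4)(-8s^2 - 48s - 64) + (0)
Last nonzero remainder: -8s^2 - 48s - 64. Dividing through by -8 gives the monic gcd s^2 + 6s + 8.

s^2 + 6s + 8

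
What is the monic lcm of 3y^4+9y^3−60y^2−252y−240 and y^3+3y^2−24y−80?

y^5+7y^4−8y^3−164y^2−416y−320

Apply the Euclidean algorithm:
  3y^4+9y^3−60y^2−252y−240 = (3y)(y^3+3y^2−24y−80) + (12y^2−12y−240)
  y^3+3y^2−24y−80 = ((1/12)y+1/3)(12y^2−12y−240) + (0)
Last nonzero remainder: 12y^2−12y−240. Dividing through by 12 gives the monic gcd y^2−y−20.
Then lcm(f, g) = f·g / gcd(f, g); expanding and making the result monic gives the answer.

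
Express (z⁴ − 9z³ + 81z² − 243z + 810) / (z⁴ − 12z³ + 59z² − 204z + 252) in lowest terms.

(z² − 6z + 45)/(z² − 9z + 14)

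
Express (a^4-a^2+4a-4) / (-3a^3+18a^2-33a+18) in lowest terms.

Apply the Euclidean algorithm:
  a^4-a^2+4a-4 = (-(1/3)a-2)(-3a^3+18a^2-33a+18) + (24a^2-56a+32)
  -3a^3+18a^2-33a+18 = (-(1/8)a+11/24)(24a^2-56a+32) + (-(10/3)a+10/3)
  24a^2-56a+32 = (-(36/5)a+48/5)(-(10/3)a+10/3) + (0)
Last nonzero remainder: -(10/3)a+10/3. Dividing through by -10/3 gives the monic gcd a-1.
Cancel a-1 from numerator and denominator to get the reduced form.

(-a^3-a^2-4)/(3a^2-15a+18)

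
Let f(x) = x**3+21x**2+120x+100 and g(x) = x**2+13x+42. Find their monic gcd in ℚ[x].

Euclidean algorithm in ℚ[x]:
  x**3+21x**2+120x+100 = (x+8)(x**2+13x+42) + (-26x-236)
  x**2+13x+42 = (-(1/26)x-51/338)(-26x-236) + (1080/169)
  -26x-236 = (-(2197/540)x-9971/270)(1080/169) + (0)
The last nonzero remainder is the constant 1080/169, so the polynomials are coprime and gcd = 1.

1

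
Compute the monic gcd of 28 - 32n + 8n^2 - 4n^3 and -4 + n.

1

By polynomial division,
  -4n^3 + 8n^2 - 32n + 28 = (-4n^2 - 8n - 64)(n - 4) + (-228)
  n - 4 = (-(1/228)n + 1/57)(-228) + (0)
The last nonzero remainder is the constant -228, so the polynomials are coprime and gcd = 1.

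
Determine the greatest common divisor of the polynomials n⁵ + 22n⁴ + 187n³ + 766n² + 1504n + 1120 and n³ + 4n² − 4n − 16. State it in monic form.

n² + 6n + 8

By polynomial division,
  n⁵ + 22n⁴ + 187n³ + 766n² + 1504n + 1120 = (n² + 18n + 119)(n³ + 4n² − 4n − 16) + (378n² + 2268n + 3024)
  n³ + 4n² − 4n − 16 = ((1/378)n − 1/189)(378n² + 2268n + 3024) + (0)
Last nonzero remainder: 378n² + 2268n + 3024. Dividing through by 378 gives the monic gcd n² + 6n + 8.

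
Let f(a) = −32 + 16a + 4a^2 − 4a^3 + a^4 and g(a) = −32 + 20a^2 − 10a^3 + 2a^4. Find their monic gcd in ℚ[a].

−16 + 16a − 6a^2 + a^3

Apply the Euclidean algorithm:
  a^4 − 4a^3 + 4a^2 + 16a − 32 = (1/2)(2a^4 − 10a^3 + 20a^2 − 32) + (a^3 − 6a^2 + 16a − 16)
  2a^4 − 10a^3 + 20a^2 − 32 = (2a + 2)(a^3 − 6a^2 + 16a − 16) + (0)
The last nonzero remainder a^3 − 6a^2 + 16a − 16 is already monic.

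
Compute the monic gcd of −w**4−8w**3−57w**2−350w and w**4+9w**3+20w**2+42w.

w**2+7w

Euclidean algorithm in ℚ[w]:
  −w**4−8w**3−57w**2−350w = (−1)(w**4+9w**3+20w**2+42w) + (w**3−37w**2−308w)
  w**4+9w**3+20w**2+42w = (w+46)(w**3−37w**2−308w) + (2030w**2+14210w)
  w**3−37w**2−308w = ((1/2030)w−22/1015)(2030w**2+14210w) + (0)
Last nonzero remainder: 2030w**2+14210w. Dividing through by 2030 gives the monic gcd w**2+7w.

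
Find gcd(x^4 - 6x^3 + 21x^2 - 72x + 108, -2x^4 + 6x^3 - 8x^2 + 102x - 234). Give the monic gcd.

x^2 - 6x + 9

By polynomial division,
  x^4 - 6x^3 + 21x^2 - 72x + 108 = (-1/2)(-2x^4 + 6x^3 - 8x^2 + 102x - 234) + (-3x^3 + 17x^2 - 21x - 9)
  -2x^4 + 6x^3 - 8x^2 + 102x - 234 = ((2/3)x + 16/9)(-3x^3 + 17x^2 - 21x - 9) + (-(218/9)x^2 + (436/3)x - 218)
  -3x^3 + 17x^2 - 21x - 9 = ((27/218)x + 9/218)(-(218/9)x^2 + (436/3)x - 218) + (0)
Last nonzero remainder: -(218/9)x^2 + (436/3)x - 218. Dividing through by -218/9 gives the monic gcd x^2 - 6x + 9.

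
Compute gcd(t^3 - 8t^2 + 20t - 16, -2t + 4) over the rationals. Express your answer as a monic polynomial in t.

Euclidean algorithm in ℚ[t]:
  t^3 - 8t^2 + 20t - 16 = (-(1/2)t^2 + 3t - 4)(-2t + 4) + (0)
Last nonzero remainder: -2t + 4. Dividing through by -2 gives the monic gcd t - 2.

t - 2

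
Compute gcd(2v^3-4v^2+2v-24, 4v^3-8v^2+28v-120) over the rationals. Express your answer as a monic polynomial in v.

Repeated division with remainder:
  2v^3-4v^2+2v-24 = (1/2)(4v^3-8v^2+28v-120) + (-12v+36)
  4v^3-8v^2+28v-120 = (-(1/3)v^2-(1/3)v-10/3)(-12v+36) + (0)
Last nonzero remainder: -12v+36. Dividing through by -12 gives the monic gcd v-3.

v-3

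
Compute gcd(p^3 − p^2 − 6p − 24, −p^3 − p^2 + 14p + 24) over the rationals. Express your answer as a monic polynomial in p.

p − 4

Apply the Euclidean algorithm:
  p^3 − p^2 − 6p − 24 = (−1)(−p^3 − p^2 + 14p + 24) + (−2p^2 + 8p)
  −p^3 − p^2 + 14p + 24 = ((1/2)p + 5/2)(−2p^2 + 8p) + (−6p + 24)
  −2p^2 + 8p = ((1/3)p)(−6p + 24) + (0)
Last nonzero remainder: −6p + 24. Dividing through by −6 gives the monic gcd p − 4.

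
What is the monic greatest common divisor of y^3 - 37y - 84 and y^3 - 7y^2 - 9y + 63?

y^2 - 4y - 21

By polynomial division,
  y^3 - 37y - 84 = (y^3 - 7y^2 - 9y + 63) + (7y^2 - 28y - 147)
  y^3 - 7y^2 - 9y + 63 = ((1/7)y - 3/7)(7y^2 - 28y - 147) + (0)
Last nonzero remainder: 7y^2 - 28y - 147. Dividing through by 7 gives the monic gcd y^2 - 4y - 21.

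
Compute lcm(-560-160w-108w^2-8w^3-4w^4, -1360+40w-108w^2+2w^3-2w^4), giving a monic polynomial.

4760+1220w+1018w^2+81w^3+59w^4+w^5+w^6

Repeated division with remainder:
  -4w^4-8w^3-108w^2-160w-560 = (2)(-2w^4+2w^3-108w^2+40w-1360) + (-12w^3+108w^2-240w+2160)
  -2w^4+2w^3-108w^2+40w-1360 = ((1/6)w+4/3)(-12w^3+108w^2-240w+2160) + (-212w^2-4240)
  -12w^3+108w^2-240w+2160 = ((3/53)w-27/53)(-212w^2-4240) + (0)
Last nonzero remainder: -212w^2-4240. Dividing through by -212 gives the monic gcd w^2+20.
Then lcm(f, g) = f·g / gcd(f, g); expanding and making the result monic gives the answer.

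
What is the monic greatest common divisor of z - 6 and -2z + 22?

Apply the Euclidean algorithm:
  z - 6 = (-1/2)(-2z + 22) + (5)
  -2z + 22 = (-(2/5)z + 22/5)(5) + (0)
The last nonzero remainder is the constant 5, so the polynomials are coprime and gcd = 1.

1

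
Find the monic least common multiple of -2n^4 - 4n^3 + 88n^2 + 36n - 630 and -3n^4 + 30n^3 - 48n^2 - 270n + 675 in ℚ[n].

Repeated division with remainder:
  -2n^4 - 4n^3 + 88n^2 + 36n - 630 = (2/3)(-3n^4 + 30n^3 - 48n^2 - 270n + 675) + (-24n^3 + 120n^2 + 216n - 1080)
  -3n^4 + 30n^3 - 48n^2 - 270n + 675 = ((1/8)n - 5/8)(-24n^3 + 120n^2 + 216n - 1080) + (0)
Last nonzero remainder: -24n^3 + 120n^2 + 216n - 1080. Dividing through by -24 gives the monic gcd n^3 - 5n^2 - 9n + 45.
Then lcm(f, g) = f·g / gcd(f, g); expanding and making the result monic gives the answer.

n^5 - 3n^4 - 54n^3 + 202n^2 + 405n - 1575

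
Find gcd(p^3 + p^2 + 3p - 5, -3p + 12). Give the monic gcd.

By polynomial division,
  p^3 + p^2 + 3p - 5 = (-(1/3)p^2 - (5/3)p - 23/3)(-3p + 12) + (87)
  -3p + 12 = (-(1/29)p + 4/29)(87) + (0)
The last nonzero remainder is the constant 87, so the polynomials are coprime and gcd = 1.

1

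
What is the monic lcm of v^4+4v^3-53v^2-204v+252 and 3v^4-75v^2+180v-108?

v^6-v^5-67v^4+85v^3+954v^2-2484v+1512

Repeated division with remainder:
  v^4+4v^3-53v^2-204v+252 = (1/3)(3v^4-75v^2+180v-108) + (4v^3-28v^2-264v+288)
  3v^4-75v^2+180v-108 = ((3/4)v+21/4)(4v^3-28v^2-264v+288) + (270v^2+1350v-1620)
  4v^3-28v^2-264v+288 = ((2/135)v-8/45)(270v^2+1350v-1620) + (0)
Last nonzero remainder: 270v^2+1350v-1620. Dividing through by 270 gives the monic gcd v^2+5v-6.
Then lcm(f, g) = f·g / gcd(f, g); expanding and making the result monic gives the answer.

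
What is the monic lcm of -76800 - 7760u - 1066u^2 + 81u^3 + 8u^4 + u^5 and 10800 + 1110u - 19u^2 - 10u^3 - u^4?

-691200 - 146640u - 17354u^2 - 337u^3 + 153u^4 + 17u^5 + u^6

Euclidean algorithm in ℚ[u]:
  u^5 + 8u^4 + 81u^3 - 1066u^2 - 7760u - 76800 = (-u + 2)(-u^4 - 10u^3 - 19u^2 + 1110u + 10800) + (82u^3 + 82u^2 + 820u - 98400)
  -u^4 - 10u^3 - 19u^2 + 1110u + 10800 = (-(1/82)u - 9/82)(82u^3 + 82u^2 + 820u - 98400) + (0)
Last nonzero remainder: 82u^3 + 82u^2 + 820u - 98400. Dividing through by 82 gives the monic gcd u^3 + u^2 + 10u - 1200.
Then lcm(f, g) = f·g / gcd(f, g); expanding and making the result monic gives the answer.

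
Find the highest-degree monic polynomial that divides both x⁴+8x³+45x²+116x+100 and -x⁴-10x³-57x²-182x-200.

x³+6x²+33x+50

Apply the Euclidean algorithm:
  x⁴+8x³+45x²+116x+100 = (-1)(-x⁴-10x³-57x²-182x-200) + (-2x³-12x²-66x-100)
  -x⁴-10x³-57x²-182x-200 = ((1/2)x+2)(-2x³-12x²-66x-100) + (0)
Last nonzero remainder: -2x³-12x²-66x-100. Dividing through by -2 gives the monic gcd x³+6x²+33x+50.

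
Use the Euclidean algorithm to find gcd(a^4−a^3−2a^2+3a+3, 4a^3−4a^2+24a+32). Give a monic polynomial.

a+1

Euclidean algorithm in ℚ[a]:
  a^4−a^3−2a^2+3a+3 = ((1/4)a)(4a^3−4a^2+24a+32) + (−8a^2−5a+3)
  4a^3−4a^2+24a+32 = (−(1/2)a+13/16)(−8a^2−5a+3) + ((473/16)a+473/16)
  −8a^2−5a+3 = (−(128/473)a+48/473)((473/16)a+473/16) + (0)
Last nonzero remainder: (473/16)a+473/16. Dividing through by 473/16 gives the monic gcd a+1.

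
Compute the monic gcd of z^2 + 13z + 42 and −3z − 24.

1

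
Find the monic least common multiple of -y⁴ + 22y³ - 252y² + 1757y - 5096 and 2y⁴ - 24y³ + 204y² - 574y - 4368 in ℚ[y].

y⁵ - 19y⁴ + 186y³ - 1001y² - 175y + 15288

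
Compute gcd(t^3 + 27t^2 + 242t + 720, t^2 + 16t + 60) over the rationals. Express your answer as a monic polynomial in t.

Repeated division with remainder:
  t^3 + 27t^2 + 242t + 720 = (t + 11)(t^2 + 16t + 60) + (6t + 60)
  t^2 + 16t + 60 = ((1/6)t + 1)(6t + 60) + (0)
Last nonzero remainder: 6t + 60. Dividing through by 6 gives the monic gcd t + 10.

t + 10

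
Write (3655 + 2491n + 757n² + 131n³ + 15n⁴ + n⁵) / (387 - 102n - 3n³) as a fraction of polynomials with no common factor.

(-85 - 52n - 12n² - n³)/(-9 + 3n)

Apply the Euclidean algorithm:
  n⁵ + 15n⁴ + 131n³ + 757n² + 2491n + 3655 = (-(1/3)n² - 5n - 97/3)(-3n³ - 102n + 387) + (376n² + 1128n + 16168)
  -3n³ - 102n + 387 = (-(3/376)n + 9/376)(376n² + 1128n + 16168) + (0)
Last nonzero remainder: 376n² + 1128n + 16168. Dividing through by 376 gives the monic gcd n² + 3n + 43.
Cancel n² + 3n + 43 from numerator and denominator to get the reduced form.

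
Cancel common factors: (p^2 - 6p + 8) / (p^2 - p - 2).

(p - 4)/(p + 1)

Repeated division with remainder:
  p^2 - 6p + 8 = (p^2 - p - 2) + (-5p + 10)
  p^2 - p - 2 = (-(1/5)p - 1/5)(-5p + 10) + (0)
Last nonzero remainder: -5p + 10. Dividing through by -5 gives the monic gcd p - 2.
Cancel p - 2 from numerator and denominator to get the reduced form.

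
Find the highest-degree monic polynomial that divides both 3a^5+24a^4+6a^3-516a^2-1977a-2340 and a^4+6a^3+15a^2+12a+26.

By polynomial division,
  3a^5+24a^4+6a^3-516a^2-1977a-2340 = (3a+6)(a^4+6a^3+15a^2+12a+26) + (-75a^3-642a^2-2127a-2496)
  a^4+6a^3+15a^2+12a+26 = (-(1/75)a+64/1875)(-75a^3-642a^2-2127a-2496) + ((5346/625)a^2+(32076/625)a+69498/625)
  -75a^3-642a^2-2127a-2496 = (-(15625/1782)a-20000/891)((5346/625)a^2+(32076/625)a+69498/625) + (0)
Last nonzero remainder: (5346/625)a^2+(32076/625)a+69498/625. Dividing through by 5346/625 gives the monic gcd a^2+6a+13.

a^2+6a+13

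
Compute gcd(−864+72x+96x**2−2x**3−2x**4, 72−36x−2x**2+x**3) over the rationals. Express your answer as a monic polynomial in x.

−36+x**2

Euclidean algorithm in ℚ[x]:
  −2x**4−2x**3+96x**2+72x−864 = (−2x−6)(x**3−2x**2−36x+72) + (12x**2−432)
  x**3−2x**2−36x+72 = ((1/12)x−1/6)(12x**2−432) + (0)
Last nonzero remainder: 12x**2−432. Dividing through by 12 gives the monic gcd x**2−36.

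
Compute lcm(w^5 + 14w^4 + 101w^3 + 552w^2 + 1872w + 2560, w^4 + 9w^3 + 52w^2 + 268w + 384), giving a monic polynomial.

w^7 + 22w^6 + 225w^5 + 1528w^4 + 7500w^3 + 24160w^2 + 42944w + 30720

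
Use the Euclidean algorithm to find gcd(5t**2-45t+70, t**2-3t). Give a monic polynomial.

1

Repeated division with remainder:
  5t**2-45t+70 = (5)(t**2-3t) + (-30t+70)
  t**2-3t = (-(1/30)t+1/45)(-30t+70) + (-14/9)
  -30t+70 = ((135/7)t-45)(-14/9) + (0)
The last nonzero remainder is the constant -14/9, so the polynomials are coprime and gcd = 1.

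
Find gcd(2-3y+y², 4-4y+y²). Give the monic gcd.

-2+y

Apply the Euclidean algorithm:
  y²-3y+2 = (y²-4y+4) + (y-2)
  y²-4y+4 = (y-2)(y-2) + (0)
The last nonzero remainder y-2 is already monic.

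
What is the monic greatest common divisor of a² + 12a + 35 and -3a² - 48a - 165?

a + 5

Euclidean algorithm in ℚ[a]:
  a² + 12a + 35 = (-1/3)(-3a² - 48a - 165) + (-4a - 20)
  -3a² - 48a - 165 = ((3/4)a + 33/4)(-4a - 20) + (0)
Last nonzero remainder: -4a - 20. Dividing through by -4 gives the monic gcd a + 5.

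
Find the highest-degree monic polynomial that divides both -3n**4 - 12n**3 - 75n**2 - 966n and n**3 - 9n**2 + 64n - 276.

n**2 - 3n + 46

Repeated division with remainder:
  -3n**4 - 12n**3 - 75n**2 - 966n = (-3n - 39)(n**3 - 9n**2 + 64n - 276) + (-234n**2 + 702n - 10764)
  n**3 - 9n**2 + 64n - 276 = (-(1/234)n + 1/39)(-234n**2 + 702n - 10764) + (0)
Last nonzero remainder: -234n**2 + 702n - 10764. Dividing through by -234 gives the monic gcd n**2 - 3n + 46.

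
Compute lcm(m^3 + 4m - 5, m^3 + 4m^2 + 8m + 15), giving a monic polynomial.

m^4 + 3m^3 + 4m^2 + 7m - 15

By polynomial division,
  m^3 + 4m - 5 = (m^3 + 4m^2 + 8m + 15) + (-4m^2 - 4m - 20)
  m^3 + 4m^2 + 8m + 15 = (-(1/4)m - 3/4)(-4m^2 - 4m - 20) + (0)
Last nonzero remainder: -4m^2 - 4m - 20. Dividing through by -4 gives the monic gcd m^2 + m + 5.
Then lcm(f, g) = f·g / gcd(f, g); expanding and making the result monic gives the answer.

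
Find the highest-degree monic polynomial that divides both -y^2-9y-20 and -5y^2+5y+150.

Apply the Euclidean algorithm:
  -y^2-9y-20 = (1/5)(-5y^2+5y+150) + (-10y-50)
  -5y^2+5y+150 = ((1/2)y-3)(-10y-50) + (0)
Last nonzero remainder: -10y-50. Dividing through by -10 gives the monic gcd y+5.

y+5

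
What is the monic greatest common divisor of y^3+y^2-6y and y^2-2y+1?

Apply the Euclidean algorithm:
  y^3+y^2-6y = (y+3)(y^2-2y+1) + (-y-3)
  y^2-2y+1 = (-y+5)(-y-3) + (16)
  -y-3 = (-(1/16)y-3/16)(16) + (0)
The last nonzero remainder is the constant 16, so the polynomials are coprime and gcd = 1.

1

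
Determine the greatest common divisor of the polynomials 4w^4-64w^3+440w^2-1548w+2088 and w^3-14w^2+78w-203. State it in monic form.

Euclidean algorithm in ℚ[w]:
  4w^4-64w^3+440w^2-1548w+2088 = (4w-8)(w^3-14w^2+78w-203) + (16w^2-112w+464)
  w^3-14w^2+78w-203 = ((1/16)w-7/16)(16w^2-112w+464) + (0)
Last nonzero remainder: 16w^2-112w+464. Dividing through by 16 gives the monic gcd w^2-7w+29.

w^2-7w+29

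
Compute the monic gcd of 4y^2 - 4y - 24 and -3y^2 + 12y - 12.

1

Euclidean algorithm in ℚ[y]:
  4y^2 - 4y - 24 = (-4/3)(-3y^2 + 12y - 12) + (12y - 40)
  -3y^2 + 12y - 12 = (-(1/4)y + 1/6)(12y - 40) + (-16/3)
  12y - 40 = (-(9/4)y + 15/2)(-16/3) + (0)
The last nonzero remainder is the constant -16/3, so the polynomials are coprime and gcd = 1.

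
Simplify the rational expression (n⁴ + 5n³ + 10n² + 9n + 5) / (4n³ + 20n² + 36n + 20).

Euclidean algorithm in ℚ[n]:
  n⁴ + 5n³ + 10n² + 9n + 5 = ((1/4)n)(4n³ + 20n² + 36n + 20) + (n² + 4n + 5)
  4n³ + 20n² + 36n + 20 = (4n + 4)(n² + 4n + 5) + (0)
The last nonzero remainder n² + 4n + 5 is already monic.
Cancel n² + 4n + 5 from numerator and denominator to get the reduced form.

(n² + n + 1)/(4n + 4)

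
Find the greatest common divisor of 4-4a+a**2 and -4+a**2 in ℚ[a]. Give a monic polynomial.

Euclidean algorithm in ℚ[a]:
  a**2-4a+4 = (a**2-4) + (-4a+8)
  a**2-4 = (-(1/4)a-1/2)(-4a+8) + (0)
Last nonzero remainder: -4a+8. Dividing through by -4 gives the monic gcd a-2.

-2+a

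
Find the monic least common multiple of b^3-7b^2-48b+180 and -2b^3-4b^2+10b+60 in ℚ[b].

By polynomial division,
  b^3-7b^2-48b+180 = (-1/2)(-2b^3-4b^2+10b+60) + (-9b^2-43b+210)
  -2b^3-4b^2+10b+60 = ((2/9)b-50/81)(-9b^2-43b+210) + (-(5120/81)b+5120/27)
  -9b^2-43b+210 = ((729/5120)b+567/512)(-(5120/81)b+5120/27) + (0)
Last nonzero remainder: -(5120/81)b+5120/27. Dividing through by -5120/81 gives the monic gcd b-3.
Then lcm(f, g) = f·g / gcd(f, g); expanding and making the result monic gives the answer.

b^5-2b^4-73b^3-130b^2+420b+1800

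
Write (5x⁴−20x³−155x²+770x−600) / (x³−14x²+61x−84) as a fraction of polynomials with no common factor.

Euclidean algorithm in ℚ[x]:
  5x⁴−20x³−155x²+770x−600 = (5x+50)(x³−14x²+61x−84) + (240x²−1860x+3600)
  x³−14x²+61x−84 = ((1/240)x−5/192)(240x²−1860x+3600) + (−(39/16)x+39/4)
  240x²−1860x+3600 = (−(1280/13)x+4800/13)(−(39/16)x+39/4) + (0)
Last nonzero remainder: −(39/16)x+39/4. Dividing through by −39/16 gives the monic gcd x−4.
Cancel x−4 from numerator and denominator to get the reduced form.

(5x³−155x+150)/(x²−10x+21)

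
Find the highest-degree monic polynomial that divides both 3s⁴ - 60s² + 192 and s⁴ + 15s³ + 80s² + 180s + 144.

s² + 6s + 8

By polynomial division,
  3s⁴ - 60s² + 192 = (3)(s⁴ + 15s³ + 80s² + 180s + 144) + (-45s³ - 300s² - 540s - 240)
  s⁴ + 15s³ + 80s² + 180s + 144 = (-(1/45)s - 5/27)(-45s³ - 300s² - 540s - 240) + ((112/9)s² + (224/3)s + 896/9)
  -45s³ - 300s² - 540s - 240 = (-(405/112)s - 135/56)((112/9)s² + (224/3)s + 896/9) + (0)
Last nonzero remainder: (112/9)s² + (224/3)s + 896/9. Dividing through by 112/9 gives the monic gcd s² + 6s + 8.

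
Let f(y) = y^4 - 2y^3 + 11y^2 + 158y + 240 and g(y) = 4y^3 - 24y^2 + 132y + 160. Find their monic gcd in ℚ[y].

Euclidean algorithm in ℚ[y]:
  y^4 - 2y^3 + 11y^2 + 158y + 240 = ((1/4)y + 1)(4y^3 - 24y^2 + 132y + 160) + (2y^2 - 14y + 80)
  4y^3 - 24y^2 + 132y + 160 = (2y + 2)(2y^2 - 14y + 80) + (0)
Last nonzero remainder: 2y^2 - 14y + 80. Dividing through by 2 gives the monic gcd y^2 - 7y + 40.

y^2 - 7y + 40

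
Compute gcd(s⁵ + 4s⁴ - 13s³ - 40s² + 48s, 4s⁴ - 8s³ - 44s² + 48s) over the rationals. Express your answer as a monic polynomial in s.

By polynomial division,
  s⁵ + 4s⁴ - 13s³ - 40s² + 48s = ((1/4)s + 3/2)(4s⁴ - 8s³ - 44s² + 48s) + (10s³ + 14s² - 24s)
  4s⁴ - 8s³ - 44s² + 48s = ((2/5)s - 34/25)(10s³ + 14s² - 24s) + (-(384/25)s² + (384/25)s)
  10s³ + 14s² - 24s = (-(125/192)s - 25/16)(-(384/25)s² + (384/25)s) + (0)
Last nonzero remainder: -(384/25)s² + (384/25)s. Dividing through by -384/25 gives the monic gcd s² - s.

s² - s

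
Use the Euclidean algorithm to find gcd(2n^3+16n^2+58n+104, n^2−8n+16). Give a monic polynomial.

1

Repeated division with remainder:
  2n^3+16n^2+58n+104 = (2n+32)(n^2−8n+16) + (282n−408)
  n^2−8n+16 = ((1/282)n−154/6627)(282n−408) + (14400/2209)
  282n−408 = ((103823/2400)n−37553/600)(14400/2209) + (0)
The last nonzero remainder is the constant 14400/2209, so the polynomials are coprime and gcd = 1.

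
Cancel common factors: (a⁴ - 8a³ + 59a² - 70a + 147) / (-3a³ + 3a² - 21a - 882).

(-a² + a - 3)/(3a + 18)

Repeated division with remainder:
  a⁴ - 8a³ + 59a² - 70a + 147 = (-(1/3)a + 7/3)(-3a³ + 3a² - 21a - 882) + (45a² - 315a + 2205)
  -3a³ + 3a² - 21a - 882 = (-(1/15)a - 2/5)(45a² - 315a + 2205) + (0)
Last nonzero remainder: 45a² - 315a + 2205. Dividing through by 45 gives the monic gcd a² - 7a + 49.
Cancel a² - 7a + 49 from numerator and denominator to get the reduced form.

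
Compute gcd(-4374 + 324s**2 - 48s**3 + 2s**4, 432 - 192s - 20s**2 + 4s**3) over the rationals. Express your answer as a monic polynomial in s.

-9 + s

Apply the Euclidean algorithm:
  2s**4 - 48s**3 + 324s**2 - 4374 = ((1/2)s - 19/2)(4s**3 - 20s**2 - 192s + 432) + (230s**2 - 2040s - 270)
  4s**3 - 20s**2 - 192s + 432 = ((2/115)s + 178/2645)(230s**2 - 2040s - 270) + (-(26460/529)s + 238140/529)
  230s**2 - 2040s - 270 = (-(12167/2646)s - 529/882)(-(26460/529)s + 238140/529) + (0)
Last nonzero remainder: -(26460/529)s + 238140/529. Dividing through by -26460/529 gives the monic gcd s - 9.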